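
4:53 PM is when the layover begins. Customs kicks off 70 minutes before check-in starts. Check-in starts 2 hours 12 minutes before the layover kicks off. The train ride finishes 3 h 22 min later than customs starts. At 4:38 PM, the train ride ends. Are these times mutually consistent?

Check-in starts at 4:53 PM − 132 min = 2:41 PM.
Customs starts at 2:41 PM − 70 min = 1:31 PM.
The train ride ends at 1:31 PM + 202 min = 4:53 PM.
But the train ride is also said to end at 4:38 PM — a 15-minute conflict.

No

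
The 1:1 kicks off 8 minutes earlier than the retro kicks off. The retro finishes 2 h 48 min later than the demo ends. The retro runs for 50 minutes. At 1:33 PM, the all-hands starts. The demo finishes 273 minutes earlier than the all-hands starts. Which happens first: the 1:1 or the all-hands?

the 1:1

The demo ends at 1:33 PM − 273 min = 9:00 AM.
The retro ends at 9:00 AM + 168 min = 11:48 AM.
The retro starts at 11:48 AM − 50 min = 10:58 AM.
The 1:1 starts at 10:58 AM − 8 min = 10:50 AM.
The 1:1 starts at 10:50 AM and the all-hands starts at 1:33 PM, so the 1:1 is first.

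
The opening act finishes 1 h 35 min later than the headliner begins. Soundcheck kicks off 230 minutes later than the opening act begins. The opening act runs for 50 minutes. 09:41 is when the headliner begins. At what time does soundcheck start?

14:16

The opening act ends at 09:41 + 95 min = 11:16.
The opening act starts at 11:16 − 50 min = 10:26.
Soundcheck starts at 10:26 + 230 min = 14:16.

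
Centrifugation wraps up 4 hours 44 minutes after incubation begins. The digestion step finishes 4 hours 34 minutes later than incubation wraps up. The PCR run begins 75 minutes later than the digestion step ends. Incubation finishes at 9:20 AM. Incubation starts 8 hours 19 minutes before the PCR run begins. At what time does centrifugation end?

The digestion step ends at 9:20 AM + 274 min = 1:54 PM.
The PCR run starts at 1:54 PM + 75 min = 3:09 PM.
Incubation starts at 3:09 PM − 499 min = 6:50 AM.
Centrifugation ends at 6:50 AM + 284 min = 11:34 AM.

11:34 AM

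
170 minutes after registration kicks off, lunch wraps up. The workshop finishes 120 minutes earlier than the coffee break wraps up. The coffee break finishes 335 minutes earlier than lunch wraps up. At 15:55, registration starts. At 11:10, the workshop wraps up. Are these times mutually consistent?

Lunch ends at 15:55 + 170 min = 18:45.
The coffee break ends at 18:45 − 335 min = 13:10.
The workshop ends at 13:10 − 120 min = 11:10.
That matches the stated 11:10, so the schedule is consistent.

Yes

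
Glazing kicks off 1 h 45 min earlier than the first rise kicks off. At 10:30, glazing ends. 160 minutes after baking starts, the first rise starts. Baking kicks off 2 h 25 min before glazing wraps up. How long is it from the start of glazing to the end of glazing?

1 hour 30 minutes

Baking starts at 10:30 − 145 min = 08:05.
The first rise starts at 08:05 + 160 min = 10:45.
Glazing starts at 10:45 − 105 min = 09:00.
From 09:00 to 10:30 is 1 hour 30 minutes.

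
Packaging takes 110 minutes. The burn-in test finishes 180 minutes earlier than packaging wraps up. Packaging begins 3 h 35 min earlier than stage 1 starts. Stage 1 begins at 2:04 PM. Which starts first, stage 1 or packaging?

Packaging starts at 2:04 PM − 215 min = 10:29 AM.
Stage 1 starts at 2:04 PM and packaging starts at 10:29 AM, so packaging is first.

packaging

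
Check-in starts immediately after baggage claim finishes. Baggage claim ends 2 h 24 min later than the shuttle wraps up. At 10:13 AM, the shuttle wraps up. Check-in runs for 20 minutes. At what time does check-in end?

Baggage claim ends at 10:13 AM + 144 min = 12:37 PM.
So check-in starts at 12:37 PM.
Check-in ends at 12:37 PM + 20 min = 12:57 PM.

12:57 PM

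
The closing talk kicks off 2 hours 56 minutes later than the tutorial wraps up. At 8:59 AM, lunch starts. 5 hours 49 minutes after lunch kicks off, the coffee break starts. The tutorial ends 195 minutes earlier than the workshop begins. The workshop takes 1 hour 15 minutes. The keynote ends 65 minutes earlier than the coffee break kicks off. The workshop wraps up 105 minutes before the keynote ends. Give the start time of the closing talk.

10:24 AM

The coffee break starts at 8:59 AM + 349 min = 2:48 PM.
The keynote ends at 2:48 PM − 65 min = 1:43 PM.
The workshop ends at 1:43 PM − 105 min = 11:58 AM.
The workshop starts at 11:58 AM − 75 min = 10:43 AM.
The tutorial ends at 10:43 AM − 195 min = 7:28 AM.
The closing talk starts at 7:28 AM + 176 min = 10:24 AM.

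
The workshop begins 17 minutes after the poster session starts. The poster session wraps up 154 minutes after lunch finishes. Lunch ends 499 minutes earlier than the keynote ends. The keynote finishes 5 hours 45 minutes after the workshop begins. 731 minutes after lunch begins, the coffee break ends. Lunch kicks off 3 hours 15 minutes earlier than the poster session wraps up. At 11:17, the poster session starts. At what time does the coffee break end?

20:30

The workshop starts at 11:17 + 17 min = 11:34.
The keynote ends at 11:34 + 345 min = 17:19.
Lunch ends at 17:19 − 499 min = 09:00.
The poster session ends at 09:00 + 154 min = 11:34.
Lunch starts at 11:34 − 195 min = 08:19.
The coffee break ends at 08:19 + 731 min = 20:30.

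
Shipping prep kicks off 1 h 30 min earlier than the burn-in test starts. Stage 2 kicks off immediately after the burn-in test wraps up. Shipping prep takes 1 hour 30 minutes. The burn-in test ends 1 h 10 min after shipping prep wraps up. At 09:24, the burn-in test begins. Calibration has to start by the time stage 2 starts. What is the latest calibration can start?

10:34

Shipping prep starts at 09:24 − 90 min = 07:54.
Shipping prep ends at 07:54 + 90 min = 09:24.
The burn-in test ends at 09:24 + 70 min = 10:34.
So stage 2 starts at 10:34.
Calibration is bounded by stage 2, so the latest it can start is 10:34.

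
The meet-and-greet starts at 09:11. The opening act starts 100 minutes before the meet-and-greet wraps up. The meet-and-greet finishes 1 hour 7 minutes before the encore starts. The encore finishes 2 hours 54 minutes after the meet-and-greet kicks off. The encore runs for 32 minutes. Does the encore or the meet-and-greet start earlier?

The encore ends at 09:11 + 174 min = 12:05.
The encore starts at 12:05 − 32 min = 11:33.
The encore starts at 11:33 and the meet-and-greet starts at 09:11, so the meet-and-greet is first.

the meet-and-greet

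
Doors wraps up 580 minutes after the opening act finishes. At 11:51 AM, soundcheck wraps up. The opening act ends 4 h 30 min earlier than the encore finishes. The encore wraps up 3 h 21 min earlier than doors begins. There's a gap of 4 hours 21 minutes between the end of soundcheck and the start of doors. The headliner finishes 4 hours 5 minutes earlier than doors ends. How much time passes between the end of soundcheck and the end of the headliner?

2 hours 5 minutes

Doors starts at 11:51 AM + 261 min = 4:12 PM.
The encore ends at 4:12 PM − 201 min = 12:51 PM.
The opening act ends at 12:51 PM − 270 min = 8:21 AM.
Doors ends at 8:21 AM + 580 min = 6:01 PM.
The headliner ends at 6:01 PM − 245 min = 1:56 PM.
From 11:51 AM to 1:56 PM is 2 hours 5 minutes.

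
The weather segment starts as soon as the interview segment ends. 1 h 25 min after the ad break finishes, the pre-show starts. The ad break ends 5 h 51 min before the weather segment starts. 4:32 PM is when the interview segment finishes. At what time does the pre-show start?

The weather segment starts at 4:32 PM.
The ad break ends at 4:32 PM − 351 min = 10:41 AM.
The pre-show starts at 10:41 AM + 85 min = 12:06 PM.

12:06 PM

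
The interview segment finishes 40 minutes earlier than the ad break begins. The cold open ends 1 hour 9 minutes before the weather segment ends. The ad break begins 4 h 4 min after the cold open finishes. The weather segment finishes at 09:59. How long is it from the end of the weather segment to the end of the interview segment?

135 minutes

The cold open ends at 09:59 − 69 min = 08:50.
The ad break starts at 08:50 + 244 min = 12:54.
The interview segment ends at 12:54 − 40 min = 12:14.
From 09:59 to 12:14 is 135 minutes.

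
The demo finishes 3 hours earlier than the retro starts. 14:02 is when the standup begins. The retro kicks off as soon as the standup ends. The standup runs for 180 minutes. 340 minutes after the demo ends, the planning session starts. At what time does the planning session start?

The standup ends at 14:02 + 180 min = 17:02.
So the retro starts at 17:02.
The demo ends at 17:02 − 180 min = 14:02.
The planning session starts at 14:02 + 340 min = 19:42.

19:42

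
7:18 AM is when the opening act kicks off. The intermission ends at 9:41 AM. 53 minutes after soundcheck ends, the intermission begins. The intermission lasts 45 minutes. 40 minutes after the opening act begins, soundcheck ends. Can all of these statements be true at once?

No

Soundcheck ends at 7:18 AM + 40 min = 7:58 AM.
The intermission starts at 7:58 AM + 53 min = 8:51 AM.
The intermission ends at 8:51 AM + 45 min = 9:36 AM.
But the intermission is also said to end at 9:41 AM — a 5-minute conflict.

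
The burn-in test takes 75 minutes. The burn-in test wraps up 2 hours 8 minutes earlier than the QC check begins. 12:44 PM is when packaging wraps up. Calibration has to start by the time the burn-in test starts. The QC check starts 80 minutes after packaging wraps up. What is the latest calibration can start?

The QC check starts at 12:44 PM + 80 min = 2:04 PM.
The burn-in test ends at 2:04 PM − 128 min = 11:56 AM.
The burn-in test starts at 11:56 AM − 75 min = 10:41 AM.
Calibration is bounded by the burn-in test, so the latest it can start is 10:41 AM.

10:41 AM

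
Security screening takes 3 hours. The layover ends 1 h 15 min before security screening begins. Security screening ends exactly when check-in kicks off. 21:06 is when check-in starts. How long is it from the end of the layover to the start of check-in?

255 minutes

Security screening ends at 21:06.
Security screening starts at 21:06 − 180 min = 18:06.
The layover ends at 18:06 − 75 min = 16:51.
From 16:51 to 21:06 is 255 minutes.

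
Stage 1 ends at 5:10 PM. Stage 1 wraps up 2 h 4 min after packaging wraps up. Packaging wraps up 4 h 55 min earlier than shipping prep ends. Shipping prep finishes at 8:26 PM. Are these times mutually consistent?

No

Packaging ends at 8:26 PM − 295 min = 3:31 PM.
Stage 1 ends at 3:31 PM + 124 min = 5:35 PM.
But stage 1 is also said to end at 5:10 PM — a 25-minute conflict.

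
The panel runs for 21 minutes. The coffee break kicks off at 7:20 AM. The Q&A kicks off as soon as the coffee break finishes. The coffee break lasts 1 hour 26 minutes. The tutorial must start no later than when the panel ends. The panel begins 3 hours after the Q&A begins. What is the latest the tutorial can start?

12:07 PM

The coffee break ends at 7:20 AM + 86 min = 8:46 AM.
So the Q&A starts at 8:46 AM.
The panel starts at 8:46 AM + 180 min = 11:46 AM.
The panel ends at 11:46 AM + 21 min = 12:07 PM.
The tutorial is bounded by the panel, so the latest it can start is 12:07 PM.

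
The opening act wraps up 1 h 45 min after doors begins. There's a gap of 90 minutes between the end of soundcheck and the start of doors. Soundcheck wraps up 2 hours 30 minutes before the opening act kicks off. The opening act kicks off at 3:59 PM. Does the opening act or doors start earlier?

Soundcheck ends at 3:59 PM − 150 min = 1:29 PM.
Doors starts at 1:29 PM + 90 min = 2:59 PM.
The opening act starts at 3:59 PM and doors starts at 2:59 PM, so doors is first.

doors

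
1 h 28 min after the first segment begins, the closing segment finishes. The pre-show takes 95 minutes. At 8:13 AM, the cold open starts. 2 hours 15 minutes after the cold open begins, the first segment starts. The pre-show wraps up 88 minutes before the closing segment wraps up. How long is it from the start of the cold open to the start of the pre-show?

40 minutes

The first segment starts at 8:13 AM + 135 min = 10:28 AM.
The closing segment ends at 10:28 AM + 88 min = 11:56 AM.
The pre-show ends at 11:56 AM − 88 min = 10:28 AM.
The pre-show starts at 10:28 AM − 95 min = 8:53 AM.
From 8:13 AM to 8:53 AM is 40 minutes.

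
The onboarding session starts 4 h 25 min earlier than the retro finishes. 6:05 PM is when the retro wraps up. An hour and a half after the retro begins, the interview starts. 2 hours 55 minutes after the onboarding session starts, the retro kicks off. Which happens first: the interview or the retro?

The onboarding session starts at 6:05 PM − 265 min = 1:40 PM.
The retro starts at 1:40 PM + 175 min = 4:35 PM.
The interview starts at 4:35 PM + 90 min = 6:05 PM.
The interview starts at 6:05 PM and the retro starts at 4:35 PM, so the retro is first.

the retro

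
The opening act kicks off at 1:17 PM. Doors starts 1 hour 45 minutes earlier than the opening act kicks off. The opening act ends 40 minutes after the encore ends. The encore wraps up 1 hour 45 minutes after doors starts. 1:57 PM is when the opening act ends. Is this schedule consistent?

Yes

Doors starts at 1:17 PM − 105 min = 11:32 AM.
The encore ends at 11:32 AM + 105 min = 1:17 PM.
The opening act ends at 1:17 PM + 40 min = 1:57 PM.
That matches the stated 1:57 PM, so the schedule is consistent.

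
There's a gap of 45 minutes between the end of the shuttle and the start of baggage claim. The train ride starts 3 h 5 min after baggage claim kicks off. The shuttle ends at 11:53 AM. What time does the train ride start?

Baggage claim starts at 11:53 AM + 45 min = 12:38 PM.
The train ride starts at 12:38 PM + 185 min = 3:43 PM.

3:43 PM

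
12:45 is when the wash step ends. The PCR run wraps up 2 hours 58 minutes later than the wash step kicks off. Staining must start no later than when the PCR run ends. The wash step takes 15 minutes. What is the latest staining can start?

15:28

The wash step starts at 12:45 − 15 min = 12:30.
The PCR run ends at 12:30 + 178 min = 15:28.
Staining is bounded by the PCR run, so the latest it can start is 15:28.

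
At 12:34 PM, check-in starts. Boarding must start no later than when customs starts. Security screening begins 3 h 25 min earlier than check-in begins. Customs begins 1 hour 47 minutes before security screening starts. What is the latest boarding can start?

Security screening starts at 12:34 PM − 205 min = 9:09 AM.
Customs starts at 9:09 AM − 107 min = 7:22 AM.
Boarding is bounded by customs, so the latest it can start is 7:22 AM.

7:22 AM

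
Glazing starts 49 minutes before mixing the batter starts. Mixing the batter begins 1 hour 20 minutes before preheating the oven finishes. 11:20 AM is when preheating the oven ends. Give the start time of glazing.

Mixing the batter starts at 11:20 AM − 80 min = 10:00 AM.
Glazing starts at 10:00 AM − 49 min = 9:11 AM.

9:11 AM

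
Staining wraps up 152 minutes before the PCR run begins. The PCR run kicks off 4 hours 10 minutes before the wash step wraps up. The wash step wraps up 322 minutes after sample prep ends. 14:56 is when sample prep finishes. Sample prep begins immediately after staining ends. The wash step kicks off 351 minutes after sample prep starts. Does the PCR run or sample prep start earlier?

sample prep

The wash step ends at 14:56 + 322 min = 20:18.
The PCR run starts at 20:18 − 250 min = 16:08.
Staining ends at 16:08 − 152 min = 13:36.
So sample prep starts at 13:36.
The PCR run starts at 16:08 and sample prep starts at 13:36, so sample prep is first.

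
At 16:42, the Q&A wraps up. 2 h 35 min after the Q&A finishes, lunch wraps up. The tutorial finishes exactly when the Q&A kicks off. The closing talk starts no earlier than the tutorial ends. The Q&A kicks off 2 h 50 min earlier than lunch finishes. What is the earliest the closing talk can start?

16:27

Lunch ends at 16:42 + 155 min = 19:17.
The Q&A starts at 19:17 − 170 min = 16:27.
So the tutorial ends at 16:27.
The closing talk is bounded by the tutorial, so the earliest it can start is 16:27.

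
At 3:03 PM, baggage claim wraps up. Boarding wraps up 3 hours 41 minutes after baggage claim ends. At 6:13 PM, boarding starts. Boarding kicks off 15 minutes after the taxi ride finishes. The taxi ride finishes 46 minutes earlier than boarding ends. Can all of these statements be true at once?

Boarding ends at 3:03 PM + 221 min = 6:44 PM.
The taxi ride ends at 6:44 PM − 46 min = 5:58 PM.
Boarding starts at 5:58 PM + 15 min = 6:13 PM.
That matches the stated 6:13 PM, so the schedule is consistent.

Yes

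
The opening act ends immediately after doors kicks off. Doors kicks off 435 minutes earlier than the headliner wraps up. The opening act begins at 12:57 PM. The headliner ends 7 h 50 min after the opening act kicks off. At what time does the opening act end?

1:32 PM

The headliner ends at 12:57 PM + 470 min = 8:47 PM.
Doors starts at 8:47 PM − 435 min = 1:32 PM.
So the opening act ends at 1:32 PM.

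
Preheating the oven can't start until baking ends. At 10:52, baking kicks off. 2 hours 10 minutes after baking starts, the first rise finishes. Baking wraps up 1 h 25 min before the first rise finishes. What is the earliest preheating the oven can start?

11:37

The first rise ends at 10:52 + 130 min = 13:02.
Baking ends at 13:02 − 85 min = 11:37.
Preheating the oven is bounded by baking, so the earliest it can start is 11:37.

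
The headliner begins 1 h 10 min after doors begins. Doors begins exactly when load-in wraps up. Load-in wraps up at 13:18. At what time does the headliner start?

14:28

Doors starts at 13:18.
The headliner starts at 13:18 + 70 min = 14:28.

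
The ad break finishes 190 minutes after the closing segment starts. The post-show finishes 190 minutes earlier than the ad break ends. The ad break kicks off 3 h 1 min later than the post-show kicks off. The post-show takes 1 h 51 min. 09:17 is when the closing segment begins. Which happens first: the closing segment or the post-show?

the post-show

The ad break ends at 09:17 + 190 min = 12:27.
The post-show ends at 12:27 − 190 min = 09:17.
The post-show starts at 09:17 − 111 min = 07:26.
The closing segment starts at 09:17 and the post-show starts at 07:26, so the post-show is first.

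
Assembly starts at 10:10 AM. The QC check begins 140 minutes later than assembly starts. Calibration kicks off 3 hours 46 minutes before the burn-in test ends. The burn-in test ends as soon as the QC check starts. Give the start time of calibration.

8:44 AM

The QC check starts at 10:10 AM + 140 min = 12:30 PM.
So the burn-in test ends at 12:30 PM.
Calibration starts at 12:30 PM − 226 min = 8:44 AM.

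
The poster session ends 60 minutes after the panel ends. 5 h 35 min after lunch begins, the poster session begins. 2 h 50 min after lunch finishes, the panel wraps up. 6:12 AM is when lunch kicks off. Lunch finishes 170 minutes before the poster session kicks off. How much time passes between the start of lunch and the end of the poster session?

The poster session starts at 6:12 AM + 335 min = 11:47 AM.
Lunch ends at 11:47 AM − 170 min = 8:57 AM.
The panel ends at 8:57 AM + 170 min = 11:47 AM.
The poster session ends at 11:47 AM + 60 min = 12:47 PM.
From 6:12 AM to 12:47 PM is 6 h 35 min.

6 h 35 min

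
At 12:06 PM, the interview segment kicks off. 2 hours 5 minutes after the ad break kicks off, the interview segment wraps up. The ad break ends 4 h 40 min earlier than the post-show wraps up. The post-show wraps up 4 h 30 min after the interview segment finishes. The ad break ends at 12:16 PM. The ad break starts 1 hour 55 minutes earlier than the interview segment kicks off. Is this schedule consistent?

No

The ad break starts at 12:06 PM − 115 min = 10:11 AM.
The interview segment ends at 10:11 AM + 125 min = 12:16 PM.
The post-show ends at 12:16 PM + 270 min = 4:46 PM.
The ad break ends at 4:46 PM − 280 min = 12:06 PM.
But the ad break is also said to end at 12:16 PM — a 10-minute conflict.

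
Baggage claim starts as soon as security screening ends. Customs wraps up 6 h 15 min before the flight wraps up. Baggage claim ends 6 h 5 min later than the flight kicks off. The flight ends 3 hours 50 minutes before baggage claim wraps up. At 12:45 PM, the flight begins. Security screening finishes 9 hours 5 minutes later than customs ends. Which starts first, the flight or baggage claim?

Baggage claim ends at 12:45 PM + 365 min = 6:50 PM.
The flight ends at 6:50 PM − 230 min = 3:00 PM.
Customs ends at 3:00 PM − 375 min = 8:45 AM.
Security screening ends at 8:45 AM + 545 min = 5:50 PM.
So baggage claim starts at 5:50 PM.
The flight starts at 12:45 PM and baggage claim starts at 5:50 PM, so the flight is first.

the flight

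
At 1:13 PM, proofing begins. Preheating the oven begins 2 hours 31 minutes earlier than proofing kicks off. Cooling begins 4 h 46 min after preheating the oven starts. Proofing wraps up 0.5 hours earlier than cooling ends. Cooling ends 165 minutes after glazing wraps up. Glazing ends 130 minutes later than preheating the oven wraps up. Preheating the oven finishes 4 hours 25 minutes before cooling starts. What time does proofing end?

Preheating the oven starts at 1:13 PM − 151 min = 10:42 AM.
Cooling starts at 10:42 AM + 286 min = 3:28 PM.
Preheating the oven ends at 3:28 PM − 265 min = 11:03 AM.
Glazing ends at 11:03 AM + 130 min = 1:13 PM.
Cooling ends at 1:13 PM + 165 min = 3:58 PM.
Proofing ends at 3:58 PM − 30 min = 3:28 PM.

3:28 PM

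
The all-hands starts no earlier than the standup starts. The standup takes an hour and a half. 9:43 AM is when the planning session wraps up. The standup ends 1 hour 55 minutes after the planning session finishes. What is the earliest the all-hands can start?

The standup ends at 9:43 AM + 115 min = 11:38 AM.
The standup starts at 11:38 AM − 90 min = 10:08 AM.
The all-hands is bounded by the standup, so the earliest it can start is 10:08 AM.

10:08 AM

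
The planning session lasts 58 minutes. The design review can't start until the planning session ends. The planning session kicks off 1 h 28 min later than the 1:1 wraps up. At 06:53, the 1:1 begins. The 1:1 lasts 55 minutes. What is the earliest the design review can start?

10:14

The 1:1 ends at 06:53 + 55 min = 07:48.
The planning session starts at 07:48 + 88 min = 09:16.
The planning session ends at 09:16 + 58 min = 10:14.
The design review is bounded by the planning session, so the earliest it can start is 10:14.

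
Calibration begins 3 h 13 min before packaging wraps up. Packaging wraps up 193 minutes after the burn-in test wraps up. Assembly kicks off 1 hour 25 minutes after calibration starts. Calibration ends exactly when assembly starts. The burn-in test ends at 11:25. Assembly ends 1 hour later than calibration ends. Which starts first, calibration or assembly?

Packaging ends at 11:25 + 193 min = 14:38.
Calibration starts at 14:38 − 193 min = 11:25.
Assembly starts at 11:25 + 85 min = 12:50.
Calibration starts at 11:25 and assembly starts at 12:50, so calibration is first.

calibration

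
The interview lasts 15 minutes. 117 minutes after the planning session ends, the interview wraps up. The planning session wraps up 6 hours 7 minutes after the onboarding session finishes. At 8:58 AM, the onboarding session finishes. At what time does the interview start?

4:47 PM

The planning session ends at 8:58 AM + 367 min = 3:05 PM.
The interview ends at 3:05 PM + 117 min = 5:02 PM.
The interview starts at 5:02 PM − 15 min = 4:47 PM.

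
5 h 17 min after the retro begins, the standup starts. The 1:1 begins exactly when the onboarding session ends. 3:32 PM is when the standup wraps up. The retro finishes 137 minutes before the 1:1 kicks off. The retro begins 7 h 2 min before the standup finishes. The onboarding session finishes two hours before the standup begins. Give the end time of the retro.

9:30 AM

The retro starts at 3:32 PM − 422 min = 8:30 AM.
The standup starts at 8:30 AM + 317 min = 1:47 PM.
The onboarding session ends at 1:47 PM − 120 min = 11:47 AM.
So the 1:1 starts at 11:47 AM.
The retro ends at 11:47 AM − 137 min = 9:30 AM.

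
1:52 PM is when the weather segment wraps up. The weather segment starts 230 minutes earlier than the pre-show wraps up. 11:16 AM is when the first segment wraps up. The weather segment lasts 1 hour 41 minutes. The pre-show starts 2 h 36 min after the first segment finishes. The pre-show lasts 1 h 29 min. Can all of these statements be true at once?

The pre-show starts at 11:16 AM + 156 min = 1:52 PM.
The pre-show ends at 1:52 PM + 89 min = 3:21 PM.
The weather segment starts at 3:21 PM − 230 min = 11:31 AM.
The weather segment ends at 11:31 AM + 101 min = 1:12 PM.
But the weather segment is also said to end at 1:52 PM — a 40-minute conflict.

No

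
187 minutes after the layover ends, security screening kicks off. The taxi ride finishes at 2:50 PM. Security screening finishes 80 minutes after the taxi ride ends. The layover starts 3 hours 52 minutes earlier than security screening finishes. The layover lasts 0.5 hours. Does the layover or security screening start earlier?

the layover

Security screening ends at 2:50 PM + 80 min = 4:10 PM.
The layover starts at 4:10 PM − 232 min = 12:18 PM.
The layover ends at 12:18 PM + 30 min = 12:48 PM.
Security screening starts at 12:48 PM + 187 min = 3:55 PM.
The layover starts at 12:18 PM and security screening starts at 3:55 PM, so the layover is first.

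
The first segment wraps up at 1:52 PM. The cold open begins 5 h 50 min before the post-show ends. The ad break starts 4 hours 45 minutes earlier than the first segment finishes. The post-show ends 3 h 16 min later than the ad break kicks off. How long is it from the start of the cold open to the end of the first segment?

7 hours 19 minutes

The ad break starts at 1:52 PM − 285 min = 9:07 AM.
The post-show ends at 9:07 AM + 196 min = 12:23 PM.
The cold open starts at 12:23 PM − 350 min = 6:33 AM.
From 6:33 AM to 1:52 PM is 7 hours 19 minutes.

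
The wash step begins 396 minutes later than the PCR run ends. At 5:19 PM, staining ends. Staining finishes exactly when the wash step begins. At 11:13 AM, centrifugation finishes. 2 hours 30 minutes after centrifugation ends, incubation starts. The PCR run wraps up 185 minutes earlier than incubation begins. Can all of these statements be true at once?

Incubation starts at 11:13 AM + 150 min = 1:43 PM.
The PCR run ends at 1:43 PM − 185 min = 10:38 AM.
The wash step starts at 10:38 AM + 396 min = 5:14 PM.
So staining ends at 5:14 PM.
But staining is also said to end at 5:19 PM — a 5-minute conflict.

No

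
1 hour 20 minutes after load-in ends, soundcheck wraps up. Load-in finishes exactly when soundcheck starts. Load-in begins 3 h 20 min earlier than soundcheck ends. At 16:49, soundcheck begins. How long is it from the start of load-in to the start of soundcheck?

Load-in ends at 16:49.
Soundcheck ends at 16:49 + 80 min = 18:09.
Load-in starts at 18:09 − 200 min = 14:49.
From 14:49 to 16:49 is 120 minutes.

120 minutes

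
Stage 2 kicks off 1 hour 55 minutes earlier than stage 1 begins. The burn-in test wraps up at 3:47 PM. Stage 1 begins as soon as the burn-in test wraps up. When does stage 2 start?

1:52 PM

Stage 1 starts at 3:47 PM.
Stage 2 starts at 3:47 PM − 115 min = 1:52 PM.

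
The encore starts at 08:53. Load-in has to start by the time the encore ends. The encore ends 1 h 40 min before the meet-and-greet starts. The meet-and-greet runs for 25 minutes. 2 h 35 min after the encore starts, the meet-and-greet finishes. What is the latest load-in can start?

The meet-and-greet ends at 08:53 + 155 min = 11:28.
The meet-and-greet starts at 11:28 − 25 min = 11:03.
The encore ends at 11:03 − 100 min = 09:23.
Load-in is bounded by the encore, so the latest it can start is 09:23.

09:23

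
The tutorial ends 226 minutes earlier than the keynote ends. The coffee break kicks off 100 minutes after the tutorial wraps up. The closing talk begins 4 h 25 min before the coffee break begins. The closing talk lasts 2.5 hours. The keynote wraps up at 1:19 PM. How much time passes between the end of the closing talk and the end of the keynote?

4 h 1 min

The tutorial ends at 1:19 PM − 226 min = 9:33 AM.
The coffee break starts at 9:33 AM + 100 min = 11:13 AM.
The closing talk starts at 11:13 AM − 265 min = 6:48 AM.
The closing talk ends at 6:48 AM + 150 min = 9:18 AM.
From 9:18 AM to 1:19 PM is 4 h 1 min.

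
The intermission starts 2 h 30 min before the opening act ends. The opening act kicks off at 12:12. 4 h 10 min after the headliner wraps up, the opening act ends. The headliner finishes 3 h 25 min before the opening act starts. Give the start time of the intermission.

The headliner ends at 12:12 − 205 min = 08:47.
The opening act ends at 08:47 + 250 min = 12:57.
The intermission starts at 12:57 − 150 min = 10:27.

10:27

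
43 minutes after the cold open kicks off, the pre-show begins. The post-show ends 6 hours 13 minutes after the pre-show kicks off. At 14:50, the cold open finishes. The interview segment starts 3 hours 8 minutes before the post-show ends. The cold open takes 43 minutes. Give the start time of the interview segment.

17:55

The cold open starts at 14:50 − 43 min = 14:07.
The pre-show starts at 14:07 + 43 min = 14:50.
The post-show ends at 14:50 + 373 min = 21:03.
The interview segment starts at 21:03 − 188 min = 17:55.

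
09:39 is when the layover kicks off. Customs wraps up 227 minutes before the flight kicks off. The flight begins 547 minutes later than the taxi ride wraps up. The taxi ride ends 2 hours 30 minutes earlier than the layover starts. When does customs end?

The taxi ride ends at 09:39 − 150 min = 07:09.
The flight starts at 07:09 + 547 min = 16:16.
Customs ends at 16:16 − 227 min = 12:29.

12:29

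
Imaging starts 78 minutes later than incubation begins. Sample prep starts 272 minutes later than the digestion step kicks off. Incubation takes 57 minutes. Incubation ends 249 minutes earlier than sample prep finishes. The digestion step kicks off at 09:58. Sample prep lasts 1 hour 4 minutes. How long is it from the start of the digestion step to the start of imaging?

1 h 48 min

Sample prep starts at 09:58 + 272 min = 14:30.
Sample prep ends at 14:30 + 64 min = 15:34.
Incubation ends at 15:34 − 249 min = 11:25.
Incubation starts at 11:25 − 57 min = 10:28.
Imaging starts at 10:28 + 78 min = 11:46.
From 09:58 to 11:46 is 1 h 48 min.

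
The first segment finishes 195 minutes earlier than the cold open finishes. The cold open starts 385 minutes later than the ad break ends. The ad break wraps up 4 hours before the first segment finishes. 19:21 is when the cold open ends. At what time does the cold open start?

The first segment ends at 19:21 − 195 min = 16:06.
The ad break ends at 16:06 − 240 min = 12:06.
The cold open starts at 12:06 + 385 min = 18:31.

18:31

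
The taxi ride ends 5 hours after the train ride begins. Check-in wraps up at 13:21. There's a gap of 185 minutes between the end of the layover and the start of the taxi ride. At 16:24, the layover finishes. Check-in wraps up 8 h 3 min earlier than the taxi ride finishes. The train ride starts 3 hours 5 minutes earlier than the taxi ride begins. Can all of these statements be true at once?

The taxi ride starts at 16:24 + 185 min = 19:29.
The train ride starts at 19:29 − 185 min = 16:24.
The taxi ride ends at 16:24 + 300 min = 21:24.
Check-in ends at 21:24 − 483 min = 13:21.
That matches the stated 13:21, so the schedule is consistent.

Yes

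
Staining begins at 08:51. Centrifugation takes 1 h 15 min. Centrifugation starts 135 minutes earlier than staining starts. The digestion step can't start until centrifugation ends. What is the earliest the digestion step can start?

Centrifugation starts at 08:51 − 135 min = 06:36.
Centrifugation ends at 06:36 + 75 min = 07:51.
The digestion step is bounded by centrifugation, so the earliest it can start is 07:51.

07:51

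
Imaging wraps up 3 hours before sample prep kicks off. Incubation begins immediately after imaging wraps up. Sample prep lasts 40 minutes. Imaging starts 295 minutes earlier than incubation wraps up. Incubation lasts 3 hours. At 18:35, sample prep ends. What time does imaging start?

13:00

Sample prep starts at 18:35 − 40 min = 17:55.
Imaging ends at 17:55 − 180 min = 14:55.
So incubation starts at 14:55.
Incubation ends at 14:55 + 180 min = 17:55.
Imaging starts at 17:55 − 295 min = 13:00.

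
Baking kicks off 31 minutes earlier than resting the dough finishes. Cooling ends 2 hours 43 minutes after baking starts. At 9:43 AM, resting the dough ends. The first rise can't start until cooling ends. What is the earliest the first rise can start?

11:55 AM

Baking starts at 9:43 AM − 31 min = 9:12 AM.
Cooling ends at 9:12 AM + 163 min = 11:55 AM.
The first rise is bounded by cooling, so the earliest it can start is 11:55 AM.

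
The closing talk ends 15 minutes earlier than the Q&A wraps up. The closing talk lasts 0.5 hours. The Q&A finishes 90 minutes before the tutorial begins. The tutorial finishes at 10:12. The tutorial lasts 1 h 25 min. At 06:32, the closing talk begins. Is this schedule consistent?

The tutorial starts at 10:12 − 85 min = 08:47.
The Q&A ends at 08:47 − 90 min = 07:17.
The closing talk ends at 07:17 − 15 min = 07:02.
The closing talk starts at 07:02 − 30 min = 06:32.
That matches the stated 06:32, so the schedule is consistent.

Yes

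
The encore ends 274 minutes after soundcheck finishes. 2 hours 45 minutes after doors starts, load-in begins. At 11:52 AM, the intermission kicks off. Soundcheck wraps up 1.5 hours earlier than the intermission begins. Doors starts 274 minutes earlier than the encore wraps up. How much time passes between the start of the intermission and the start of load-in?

75 minutes

Soundcheck ends at 11:52 AM − 90 min = 10:22 AM.
The encore ends at 10:22 AM + 274 min = 2:56 PM.
Doors starts at 2:56 PM − 274 min = 10:22 AM.
Load-in starts at 10:22 AM + 165 min = 1:07 PM.
From 11:52 AM to 1:07 PM is 75 minutes.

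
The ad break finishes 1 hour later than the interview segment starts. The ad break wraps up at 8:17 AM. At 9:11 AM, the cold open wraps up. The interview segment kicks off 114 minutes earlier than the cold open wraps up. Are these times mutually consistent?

Yes

The interview segment starts at 9:11 AM − 114 min = 7:17 AM.
The ad break ends at 7:17 AM + 60 min = 8:17 AM.
That matches the stated 8:17 AM, so the schedule is consistent.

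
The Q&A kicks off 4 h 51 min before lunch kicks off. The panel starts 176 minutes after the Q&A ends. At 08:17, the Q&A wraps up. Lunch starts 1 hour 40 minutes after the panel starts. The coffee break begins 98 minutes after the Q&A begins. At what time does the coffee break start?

The panel starts at 08:17 + 176 min = 11:13.
Lunch starts at 11:13 + 100 min = 12:53.
The Q&A starts at 12:53 − 291 min = 08:02.
The coffee break starts at 08:02 + 98 min = 09:40.

09:40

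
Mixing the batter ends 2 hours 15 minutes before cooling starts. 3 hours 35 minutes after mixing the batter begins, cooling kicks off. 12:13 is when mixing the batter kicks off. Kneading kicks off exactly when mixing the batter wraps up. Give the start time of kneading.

Cooling starts at 12:13 + 215 min = 15:48.
Mixing the batter ends at 15:48 − 135 min = 13:33.
So kneading starts at 13:33.

13:33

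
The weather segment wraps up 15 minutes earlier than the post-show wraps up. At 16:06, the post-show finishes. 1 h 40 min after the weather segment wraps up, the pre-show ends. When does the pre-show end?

The weather segment ends at 16:06 − 15 min = 15:51.
The pre-show ends at 15:51 + 100 min = 17:31.

17:31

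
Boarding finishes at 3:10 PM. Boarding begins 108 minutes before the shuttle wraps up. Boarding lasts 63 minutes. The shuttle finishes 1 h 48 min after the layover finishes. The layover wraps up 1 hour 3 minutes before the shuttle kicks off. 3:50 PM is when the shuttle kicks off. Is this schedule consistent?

The layover ends at 3:50 PM − 63 min = 2:47 PM.
The shuttle ends at 2:47 PM + 108 min = 4:35 PM.
Boarding starts at 4:35 PM − 108 min = 2:47 PM.
Boarding ends at 2:47 PM + 63 min = 3:50 PM.
But boarding is also said to end at 3:10 PM — a 40-minute conflict.

No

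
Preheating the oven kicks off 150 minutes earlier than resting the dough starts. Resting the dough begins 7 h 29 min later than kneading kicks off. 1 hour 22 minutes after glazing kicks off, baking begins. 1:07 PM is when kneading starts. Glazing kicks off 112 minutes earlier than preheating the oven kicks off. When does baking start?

Resting the dough starts at 1:07 PM + 449 min = 8:36 PM.
Preheating the oven starts at 8:36 PM − 150 min = 6:06 PM.
Glazing starts at 6:06 PM − 112 min = 4:14 PM.
Baking starts at 4:14 PM + 82 min = 5:36 PM.

5:36 PM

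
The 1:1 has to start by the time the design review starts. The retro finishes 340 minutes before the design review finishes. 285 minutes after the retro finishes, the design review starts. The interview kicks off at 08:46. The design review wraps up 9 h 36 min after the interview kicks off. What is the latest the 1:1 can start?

17:27

The design review ends at 08:46 + 576 min = 18:22.
The retro ends at 18:22 − 340 min = 12:42.
The design review starts at 12:42 + 285 min = 17:27.
The 1:1 is bounded by the design review, so the latest it can start is 17:27.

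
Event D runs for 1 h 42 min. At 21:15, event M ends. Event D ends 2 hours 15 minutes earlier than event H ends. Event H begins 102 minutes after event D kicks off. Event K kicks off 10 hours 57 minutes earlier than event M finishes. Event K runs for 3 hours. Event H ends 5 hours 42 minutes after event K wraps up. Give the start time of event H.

Event K starts at 21:15 − 657 min = 10:18.
Event K ends at 10:18 + 180 min = 13:18.
Event H ends at 13:18 + 342 min = 19:00.
Event D ends at 19:00 − 135 min = 16:45.
Event D starts at 16:45 − 102 min = 15:03.
Event H starts at 15:03 + 102 min = 16:45.

16:45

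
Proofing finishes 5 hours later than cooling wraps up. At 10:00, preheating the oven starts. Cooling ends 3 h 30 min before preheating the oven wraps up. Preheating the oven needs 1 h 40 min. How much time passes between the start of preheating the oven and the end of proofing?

Preheating the oven ends at 10:00 + 100 min = 11:40.
Cooling ends at 11:40 − 210 min = 08:10.
Proofing ends at 08:10 + 300 min = 13:10.
From 10:00 to 13:10 is 3 hours 10 minutes.

3 hours 10 minutes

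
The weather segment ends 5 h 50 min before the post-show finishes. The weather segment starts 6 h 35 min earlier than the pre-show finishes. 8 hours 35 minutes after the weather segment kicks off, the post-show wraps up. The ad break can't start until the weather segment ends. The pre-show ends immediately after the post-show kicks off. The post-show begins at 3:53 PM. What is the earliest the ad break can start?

12:03 PM

The pre-show ends at 3:53 PM.
The weather segment starts at 3:53 PM − 395 min = 9:18 AM.
The post-show ends at 9:18 AM + 515 min = 5:53 PM.
The weather segment ends at 5:53 PM − 350 min = 12:03 PM.
The ad break is bounded by the weather segment, so the earliest it can start is 12:03 PM.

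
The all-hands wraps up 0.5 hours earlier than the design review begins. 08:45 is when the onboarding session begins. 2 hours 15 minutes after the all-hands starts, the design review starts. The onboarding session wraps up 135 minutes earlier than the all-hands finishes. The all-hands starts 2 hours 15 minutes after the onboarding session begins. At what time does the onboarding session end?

10:30

The all-hands starts at 08:45 + 135 min = 11:00.
The design review starts at 11:00 + 135 min = 13:15.
The all-hands ends at 13:15 − 30 min = 12:45.
The onboarding session ends at 12:45 − 135 min = 10:30.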